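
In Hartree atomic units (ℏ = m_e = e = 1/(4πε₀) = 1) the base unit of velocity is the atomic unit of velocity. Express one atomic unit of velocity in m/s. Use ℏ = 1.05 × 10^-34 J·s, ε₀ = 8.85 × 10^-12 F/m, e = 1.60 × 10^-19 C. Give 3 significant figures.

v_au = e²/(4πε₀ℏ)
  = 2.56 × 10^-38 / 1.17 × 10^-44
  = 2.19 × 10^6 m/s

2.19 × 10^6 m/s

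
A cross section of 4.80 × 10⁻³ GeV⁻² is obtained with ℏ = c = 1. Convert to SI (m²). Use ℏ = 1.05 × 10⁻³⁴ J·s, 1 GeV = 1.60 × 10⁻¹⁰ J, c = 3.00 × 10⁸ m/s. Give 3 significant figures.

Area is [L]² = [E]⁻²·(ℏc)²; restore (ℏc)².
1 GeV⁻² → (ℏc)² × (1 GeV in J)⁻² = 3.88 × 10⁻³² m².
Result: 4.80 × 10⁻³ × 3.88 × 10⁻³² = 1.86 × 10⁻³⁴ m².

1.86 × 10⁻³⁴ m²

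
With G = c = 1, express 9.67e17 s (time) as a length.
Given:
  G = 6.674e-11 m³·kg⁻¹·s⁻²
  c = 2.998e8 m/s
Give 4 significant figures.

2.899e26 m

Time → length via c.
9.67e17 s × (c) = 2.899e26 m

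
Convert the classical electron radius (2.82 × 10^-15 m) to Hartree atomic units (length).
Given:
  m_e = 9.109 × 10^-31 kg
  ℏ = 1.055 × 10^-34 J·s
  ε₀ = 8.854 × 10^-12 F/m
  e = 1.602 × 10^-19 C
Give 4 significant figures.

Bohr radius: a₀ = 4πε₀ℏ²/(m_e e²) = 5.297 × 10^-11 m.
2.82 × 10^-15 / 5.297 × 10^-11 = 5.323 × 10^-5

5.323 × 10^-5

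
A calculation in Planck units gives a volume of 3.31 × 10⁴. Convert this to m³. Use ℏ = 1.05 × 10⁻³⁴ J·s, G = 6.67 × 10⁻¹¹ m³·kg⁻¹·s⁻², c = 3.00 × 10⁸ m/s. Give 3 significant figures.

1.38 × 10⁻¹⁰⁰ m³

One Planck volume: V_P = (ℏG/c³)^(3/2) = 4.18 × 10⁻¹⁰⁵ m³.
3.31 × 10⁴ × 4.18 × 10⁻¹⁰⁵ m³ = 1.38 × 10⁻¹⁰⁰ m³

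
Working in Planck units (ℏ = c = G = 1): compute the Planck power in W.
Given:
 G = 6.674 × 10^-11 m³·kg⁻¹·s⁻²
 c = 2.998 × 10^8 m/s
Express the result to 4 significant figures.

The unique combination of the constants set to 1 with dimensions of power is P_P = c⁵/G.
  = 2.422 × 10^42 / 6.674 × 10^-11
  = 3.629 × 10^52 W

3.629 × 10^52 W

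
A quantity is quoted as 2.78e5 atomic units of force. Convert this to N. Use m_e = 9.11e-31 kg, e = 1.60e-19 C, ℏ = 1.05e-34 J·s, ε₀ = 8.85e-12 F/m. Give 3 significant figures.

One atomic unit of force: F_au = E_h/a₀ = m_e²e⁶/((4πε₀)³ℏ⁴) = 8.33e-8 N.
2.78e5 × 8.33e-8 N = 0.0232 N

0.0232 N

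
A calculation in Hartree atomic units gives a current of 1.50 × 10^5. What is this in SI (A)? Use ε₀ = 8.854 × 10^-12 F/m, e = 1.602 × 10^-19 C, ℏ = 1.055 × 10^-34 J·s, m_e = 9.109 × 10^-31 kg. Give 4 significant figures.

One atomic unit of electric current: I_au = e E_h/ℏ = m_e e⁵/((4πε₀)²ℏ³) = 6.612 × 10^-3 A.
1.50 × 10^5 × 6.612 × 10^-3 A = 991.8 A

991.8 A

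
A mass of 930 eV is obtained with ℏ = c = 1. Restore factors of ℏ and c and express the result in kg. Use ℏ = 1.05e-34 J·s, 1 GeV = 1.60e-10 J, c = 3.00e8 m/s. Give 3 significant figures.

Mass is [E]/c²; divide by c².
1 GeV → 1/c² × (1 GeV in J) = 1.78e-27 kg.
Convert the energy scale: 930 eV = 9.30e-7 GeV.
Result: 9.30e-7 × 1.78e-27 = 1.65e-33 kg.

1.65e-33 kg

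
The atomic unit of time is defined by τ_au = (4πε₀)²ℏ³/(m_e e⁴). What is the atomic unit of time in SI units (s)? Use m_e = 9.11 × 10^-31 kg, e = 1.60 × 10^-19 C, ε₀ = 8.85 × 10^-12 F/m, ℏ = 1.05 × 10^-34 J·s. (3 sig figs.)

τ_au = (4πε₀)²ℏ³/(m_e e⁴)
E_h = 4.38 × 10^-18 J
ℏ/E_h = 2.40 × 10^-17 s

2.40 × 10^-17 s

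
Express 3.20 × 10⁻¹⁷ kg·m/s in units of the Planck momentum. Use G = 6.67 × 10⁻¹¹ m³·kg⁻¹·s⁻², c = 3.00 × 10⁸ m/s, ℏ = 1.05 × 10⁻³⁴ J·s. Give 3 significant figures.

4.91 × 10⁻¹⁸

Planck momentum: p_P = √(ℏc³/G) = 6.52 kg·m/s.
3.20 × 10⁻¹⁷ / 6.52 = 4.91 × 10⁻¹⁸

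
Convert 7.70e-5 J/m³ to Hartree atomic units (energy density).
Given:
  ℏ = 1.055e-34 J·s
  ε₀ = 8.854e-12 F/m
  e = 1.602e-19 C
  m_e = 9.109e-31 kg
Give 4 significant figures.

2.629e-18

atomic unit of energy density: u_au = E_h/a₀³ = m_e⁴e¹⁰/((4πε₀)⁵ℏ⁸) = 2.929e13 J/m³.
7.70e-5 / 2.929e13 = 2.629e-18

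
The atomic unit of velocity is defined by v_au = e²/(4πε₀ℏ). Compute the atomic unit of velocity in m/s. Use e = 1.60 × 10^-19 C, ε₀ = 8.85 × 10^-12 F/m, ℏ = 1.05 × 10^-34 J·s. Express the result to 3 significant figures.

2.19 × 10^6 m/s

v_au = e²/(4πε₀ℏ)
  = 2.56 × 10^-38 / 1.17 × 10^-44
  = 2.19 × 10^6 m/s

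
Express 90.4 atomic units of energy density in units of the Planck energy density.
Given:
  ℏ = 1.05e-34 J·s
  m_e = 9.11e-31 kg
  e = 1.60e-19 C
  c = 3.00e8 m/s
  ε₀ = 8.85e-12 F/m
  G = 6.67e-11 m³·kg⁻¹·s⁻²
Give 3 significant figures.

atomic unit of energy density: u_au = E_h/a₀³ = m_e⁴e¹⁰/((4πε₀)⁵ℏ⁸) = 3.01e13 J/m³
Planck energy density: u_P = c⁷/(ℏG²) = 4.68e113 J/m³
90.4 × 3.01e13 / 4.68e113 = 5.82e-99

5.82e-99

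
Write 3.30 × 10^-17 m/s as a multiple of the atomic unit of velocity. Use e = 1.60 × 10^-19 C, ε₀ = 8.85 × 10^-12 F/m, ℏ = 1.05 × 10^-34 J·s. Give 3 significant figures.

1.51 × 10^-23

atomic unit of velocity: v_au = e²/(4πε₀ℏ) = 2.19 × 10^6 m/s.
3.30 × 10^-17 / 2.19 × 10^6 = 1.51 × 10^-23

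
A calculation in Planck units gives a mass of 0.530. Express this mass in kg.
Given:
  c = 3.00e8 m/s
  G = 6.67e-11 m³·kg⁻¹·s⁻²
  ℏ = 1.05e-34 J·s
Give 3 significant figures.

One Planck mass: m_P = √(ℏc/G) = 2.17e-8 kg.
0.530 × 2.17e-8 kg = 1.15e-8 kg

1.15e-8 kg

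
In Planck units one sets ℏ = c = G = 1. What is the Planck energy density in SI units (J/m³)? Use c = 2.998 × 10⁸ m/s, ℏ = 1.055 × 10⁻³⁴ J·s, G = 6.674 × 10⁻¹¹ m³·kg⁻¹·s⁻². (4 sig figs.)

u_P = c⁷/(ℏG²)
  = 2.177 × 10⁵⁹ / 4.699 × 10⁻⁵⁵
  = 4.632 × 10¹¹³ J/m³

4.632 × 10¹¹³ J/m³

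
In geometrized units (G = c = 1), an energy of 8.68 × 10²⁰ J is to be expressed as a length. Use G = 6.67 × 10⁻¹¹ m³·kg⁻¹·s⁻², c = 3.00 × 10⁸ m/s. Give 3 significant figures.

7.15 × 10⁻²⁴ m

Energy → length via G/c⁴.
8.68 × 10²⁰ J × (G/c⁴) = 7.15 × 10⁻²⁴ m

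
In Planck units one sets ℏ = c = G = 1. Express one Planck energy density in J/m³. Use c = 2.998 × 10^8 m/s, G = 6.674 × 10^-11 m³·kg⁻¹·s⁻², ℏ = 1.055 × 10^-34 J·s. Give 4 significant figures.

u_P = c⁷/(ℏG²)
  = 2.177 × 10^59 / 4.699 × 10^-55
  = 4.632 × 10^113 J/m³

4.632 × 10^113 J/m³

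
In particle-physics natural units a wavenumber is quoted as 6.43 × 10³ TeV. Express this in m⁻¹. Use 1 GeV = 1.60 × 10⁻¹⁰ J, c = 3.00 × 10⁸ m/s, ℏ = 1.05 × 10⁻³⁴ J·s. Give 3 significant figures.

Inverse length is [E]/(ℏc).
1 GeV → 1/(ℏc) × (1 GeV in J) = 5.08 × 10¹⁵ m⁻¹.
Convert the energy scale: 6.43 × 10³ TeV = 6.43 × 10⁶ GeV.
Result: 6.43 × 10⁶ × 5.08 × 10¹⁵ = 3.27 × 10²² m⁻¹.

3.27 × 10²² m⁻¹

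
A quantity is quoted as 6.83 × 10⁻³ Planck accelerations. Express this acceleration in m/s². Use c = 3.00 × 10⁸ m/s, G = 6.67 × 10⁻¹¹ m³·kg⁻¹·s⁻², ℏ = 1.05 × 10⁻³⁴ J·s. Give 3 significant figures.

3.82 × 10⁴⁹ m/s²

One Planck acceleration: a_P = √(c⁷/(ℏG)) = 5.59 × 10⁵¹ m/s².
6.83 × 10⁻³ × 5.59 × 10⁵¹ m/s² = 3.82 × 10⁴⁹ m/s²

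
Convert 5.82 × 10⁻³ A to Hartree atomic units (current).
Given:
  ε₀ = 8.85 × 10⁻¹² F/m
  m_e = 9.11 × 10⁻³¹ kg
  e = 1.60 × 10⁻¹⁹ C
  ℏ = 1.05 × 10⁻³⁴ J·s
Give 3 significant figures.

0.872

atomic unit of electric current: I_au = e E_h/ℏ = m_e e⁵/((4πε₀)²ℏ³) = 6.67 × 10⁻³ A.
5.82 × 10⁻³ / 6.67 × 10⁻³ = 0.872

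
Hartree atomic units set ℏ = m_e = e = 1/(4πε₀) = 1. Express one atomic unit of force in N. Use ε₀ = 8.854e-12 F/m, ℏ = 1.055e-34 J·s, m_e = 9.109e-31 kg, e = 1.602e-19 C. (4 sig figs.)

Dimensional analysis gives F_au = E_h/a₀ = m_e²e⁶/((4πε₀)³ℏ⁴).
E_h = 4.354e-18 J
a₀ = 5.297e-11 m
E_h/a₀ = 8.220e-8 N

8.220e-8 N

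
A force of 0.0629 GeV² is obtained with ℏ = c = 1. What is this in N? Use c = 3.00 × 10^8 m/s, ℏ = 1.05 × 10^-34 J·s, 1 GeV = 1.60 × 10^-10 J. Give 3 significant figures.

Force is [E]/[L] = [E]²/(ℏc); restore (ℏc)⁻¹.
1 GeV² → 1/(ℏc) × (1 GeV in J)² = 8.13 × 10^5 N.
Result: 0.0629 × 8.13 × 10^5 = 5.11 × 10^4 N.

5.11 × 10^4 N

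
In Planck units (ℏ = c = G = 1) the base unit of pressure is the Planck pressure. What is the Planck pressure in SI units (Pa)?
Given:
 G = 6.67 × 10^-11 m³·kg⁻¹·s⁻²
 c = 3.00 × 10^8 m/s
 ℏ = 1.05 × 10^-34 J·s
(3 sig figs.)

4.68 × 10^113 Pa

p_P = c⁷/(ℏG²)
  = 2.19 × 10^59 / 4.67 × 10^-55
  = 4.68 × 10^113 Pa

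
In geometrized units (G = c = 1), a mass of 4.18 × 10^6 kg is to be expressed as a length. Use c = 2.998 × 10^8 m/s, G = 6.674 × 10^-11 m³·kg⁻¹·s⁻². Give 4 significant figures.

3.104 × 10^-21 m

In G = c = 1 units mass has dimensions of length; the conversion factor is G/c².
4.18 × 10^6 kg × (G/c²) = 3.104 × 10^-21 m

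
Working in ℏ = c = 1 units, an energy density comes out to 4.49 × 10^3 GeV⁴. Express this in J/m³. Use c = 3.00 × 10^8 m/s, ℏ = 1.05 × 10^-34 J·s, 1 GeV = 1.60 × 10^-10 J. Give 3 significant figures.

[E]/[L]³ = [E]⁴/(ℏc)³; restore (ℏc)⁻³.
1 GeV⁴ → 1/(ℏc)³ × (1 GeV in J)⁴ = 2.10 × 10^37 J/m³.
Result: 4.49 × 10^3 × 2.10 × 10^37 = 9.41 × 10^40 J/m³.

9.41 × 10^40 J/m³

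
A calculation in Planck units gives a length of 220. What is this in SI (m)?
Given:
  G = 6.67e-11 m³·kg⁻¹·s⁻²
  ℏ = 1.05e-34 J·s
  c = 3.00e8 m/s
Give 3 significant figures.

3.54e-33 m

One Planck length: ℓ_P = √(ℏG/c³) = 1.61e-35 m.
220 × 1.61e-35 m = 3.54e-33 m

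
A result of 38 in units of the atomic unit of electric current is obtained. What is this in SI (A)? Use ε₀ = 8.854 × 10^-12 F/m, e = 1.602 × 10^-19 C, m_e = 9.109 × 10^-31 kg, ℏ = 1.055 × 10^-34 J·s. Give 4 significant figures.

One atomic unit of electric current: I_au = e E_h/ℏ = m_e e⁵/((4πε₀)²ℏ³) = 6.612 × 10^-3 A.
38 × 6.612 × 10^-3 A = 0.2513 A

0.2513 A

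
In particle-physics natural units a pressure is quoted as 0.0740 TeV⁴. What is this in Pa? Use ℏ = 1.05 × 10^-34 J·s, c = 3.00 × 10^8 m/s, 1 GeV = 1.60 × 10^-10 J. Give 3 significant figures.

1.55 × 10^48 Pa

Pressure is [E]/[L]³ = [E]⁴/(ℏc)³.
1 GeV⁴ → 1/(ℏc)³ × (1 GeV in J)⁴ = 2.10 × 10^37 Pa.
Convert the energy scale: 0.0740 TeV⁴ = 7.40 × 10^10 GeV⁴.
Result: 7.40 × 10^10 × 2.10 × 10^37 = 1.55 × 10^48 Pa.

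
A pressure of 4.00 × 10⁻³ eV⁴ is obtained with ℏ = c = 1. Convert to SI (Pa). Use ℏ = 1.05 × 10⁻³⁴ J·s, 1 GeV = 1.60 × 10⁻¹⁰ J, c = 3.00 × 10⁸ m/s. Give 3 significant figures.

Pressure is [E]/[L]³ = [E]⁴/(ℏc)³.
1 GeV⁴ → 1/(ℏc)³ × (1 GeV in J)⁴ = 2.10 × 10³⁷ Pa.
Convert the energy scale: 4.00 × 10⁻³ eV⁴ = 4.00 × 10⁻³⁹ GeV⁴.
Result: 4.00 × 10⁻³⁹ × 2.10 × 10³⁷ = 0.0839 Pa.

0.0839 Pa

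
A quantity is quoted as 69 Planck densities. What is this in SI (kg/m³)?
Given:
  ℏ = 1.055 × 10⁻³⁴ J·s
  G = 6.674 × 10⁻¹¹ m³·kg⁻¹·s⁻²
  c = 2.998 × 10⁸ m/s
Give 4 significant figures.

3.556 × 10⁹⁸ kg/m³

One Planck density: ρ_P = c⁵/(ℏG²) = 5.154 × 10⁹⁶ kg/m³.
69 × 5.154 × 10⁹⁶ kg/m³ = 3.556 × 10⁹⁸ kg/m³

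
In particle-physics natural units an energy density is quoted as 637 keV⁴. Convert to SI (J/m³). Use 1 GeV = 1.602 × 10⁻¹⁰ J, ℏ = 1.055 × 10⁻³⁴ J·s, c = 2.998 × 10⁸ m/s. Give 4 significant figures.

1.326 × 10¹⁶ J/m³

[E]/[L]³ = [E]⁴/(ℏc)³; restore (ℏc)⁻³.
1 GeV⁴ → 1/(ℏc)³ × (1 GeV in J)⁴ = 2.082 × 10³⁷ J/m³.
Convert the energy scale: 637 keV⁴ = 6.37 × 10⁻²² GeV⁴.
Result: 6.37 × 10⁻²² × 2.082 × 10³⁷ = 1.326 × 10¹⁶ J/m³.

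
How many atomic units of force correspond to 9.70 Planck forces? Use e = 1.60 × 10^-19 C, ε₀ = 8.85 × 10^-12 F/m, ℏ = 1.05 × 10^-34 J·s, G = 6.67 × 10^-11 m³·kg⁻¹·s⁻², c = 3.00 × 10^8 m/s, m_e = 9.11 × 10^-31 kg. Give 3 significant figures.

1.41 × 10^52

Planck force: F_P = c⁴/G = 1.21 × 10^44 N
atomic unit of force: F_au = E_h/a₀ = m_e²e⁶/((4πε₀)³ℏ⁴) = 8.33 × 10^-8 N
9.70 × 1.21 × 10^44 / 8.33 × 10^-8 = 1.41 × 10^52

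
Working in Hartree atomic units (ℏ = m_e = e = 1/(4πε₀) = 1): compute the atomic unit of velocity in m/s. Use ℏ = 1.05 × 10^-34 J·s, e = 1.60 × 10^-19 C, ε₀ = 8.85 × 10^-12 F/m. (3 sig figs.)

Dimensional analysis gives v_au = e²/(4πε₀ℏ).
  = 2.56 × 10^-38 / 1.17 × 10^-44
  = 2.19 × 10^6 m/s

2.19 × 10^6 m/s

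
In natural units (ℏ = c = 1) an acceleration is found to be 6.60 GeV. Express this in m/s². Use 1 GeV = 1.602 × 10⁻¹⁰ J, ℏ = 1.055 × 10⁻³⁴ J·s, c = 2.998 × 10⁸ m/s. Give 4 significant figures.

3.005 × 10³³ m/s²

Acceleration is [L]/[T]² = c·[E]/ℏ.
1 GeV → c/ℏ × (1 GeV in J) = 4.552 × 10³² m/s².
Result: 6.60 × 4.552 × 10³² = 3.005 × 10³³ m/s².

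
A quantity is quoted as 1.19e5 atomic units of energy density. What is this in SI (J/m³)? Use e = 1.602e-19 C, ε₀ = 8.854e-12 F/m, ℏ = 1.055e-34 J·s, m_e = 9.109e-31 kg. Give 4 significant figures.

3.486e18 J/m³

One atomic unit of energy density: u_au = E_h/a₀³ = m_e⁴e¹⁰/((4πε₀)⁵ℏ⁸) = 2.929e13 J/m³.
1.19e5 × 2.929e13 J/m³ = 3.486e18 J/m³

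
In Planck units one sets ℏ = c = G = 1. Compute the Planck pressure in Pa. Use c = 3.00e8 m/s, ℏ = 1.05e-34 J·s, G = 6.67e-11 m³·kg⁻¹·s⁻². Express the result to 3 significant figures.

p_P = c⁷/(ℏG²)
  = 2.19e59 / 4.67e-55
  = 4.68e113 Pa

4.68e113 Pa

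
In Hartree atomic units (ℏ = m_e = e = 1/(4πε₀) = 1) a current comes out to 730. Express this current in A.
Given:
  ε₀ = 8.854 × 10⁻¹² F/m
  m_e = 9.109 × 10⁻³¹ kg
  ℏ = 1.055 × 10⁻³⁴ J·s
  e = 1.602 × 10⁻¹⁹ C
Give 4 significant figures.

One atomic unit of electric current: I_au = e E_h/ℏ = m_e e⁵/((4πε₀)²ℏ³) = 6.612 × 10⁻³ A.
730 × 6.612 × 10⁻³ A = 4.827 A

4.827 A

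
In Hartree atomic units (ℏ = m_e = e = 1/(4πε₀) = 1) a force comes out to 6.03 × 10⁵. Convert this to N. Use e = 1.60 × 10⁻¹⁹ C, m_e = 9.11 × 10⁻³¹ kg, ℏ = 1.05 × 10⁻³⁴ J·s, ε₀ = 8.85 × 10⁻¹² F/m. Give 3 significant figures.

One atomic unit of force: F_au = E_h/a₀ = m_e²e⁶/((4πε₀)³ℏ⁴) = 8.33 × 10⁻⁸ N.
6.03 × 10⁵ × 8.33 × 10⁻⁸ N = 0.0502 N

0.0502 N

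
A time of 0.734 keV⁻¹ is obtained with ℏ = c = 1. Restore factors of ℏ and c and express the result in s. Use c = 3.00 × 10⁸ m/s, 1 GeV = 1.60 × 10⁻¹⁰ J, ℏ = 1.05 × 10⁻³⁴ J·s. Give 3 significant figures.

4.82 × 10⁻¹⁹ s

A time is [E]⁻¹ in ℏ=c=1; restore one factor of ℏ.
1 GeV⁻¹ → ℏ × (1 GeV in J)⁻¹ = 6.56 × 10⁻²⁵ s.
Convert the energy scale: 0.734 keV⁻¹ = 7.34 × 10⁵ GeV⁻¹.
Result: 7.34 × 10⁵ × 6.56 × 10⁻²⁵ = 4.82 × 10⁻¹⁹ s.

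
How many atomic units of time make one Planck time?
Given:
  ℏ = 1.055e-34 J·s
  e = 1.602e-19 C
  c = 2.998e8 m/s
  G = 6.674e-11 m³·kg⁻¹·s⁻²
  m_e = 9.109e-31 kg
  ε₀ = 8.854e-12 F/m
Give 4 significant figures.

Planck time: t_P = √(ℏG/c⁵) = 5.392e-44 s
atomic unit of time: τ_au = (4πε₀)²ℏ³/(m_e e⁴) = 2.423e-17 s
ratio = 5.392e-44 / 2.423e-17 = 2.225e-27

2.225e-27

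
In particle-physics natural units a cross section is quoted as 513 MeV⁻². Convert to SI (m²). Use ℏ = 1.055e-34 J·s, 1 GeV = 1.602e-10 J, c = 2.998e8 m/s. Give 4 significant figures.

2.000e-23 m²

Area is [L]² = [E]⁻²·(ℏc)²; restore (ℏc)².
1 GeV⁻² → (ℏc)² × (1 GeV in J)⁻² = 3.898e-32 m².
Convert the energy scale: 513 MeV⁻² = 5.13e8 GeV⁻².
Result: 5.13e8 × 3.898e-32 = 2.000e-23 m².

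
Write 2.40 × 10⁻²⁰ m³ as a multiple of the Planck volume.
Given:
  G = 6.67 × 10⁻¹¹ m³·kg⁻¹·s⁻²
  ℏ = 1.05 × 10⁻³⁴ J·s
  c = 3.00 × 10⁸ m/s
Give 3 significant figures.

Planck volume: V_P = (ℏG/c³)^(3/2) = 4.18 × 10⁻¹⁰⁵ m³.
2.40 × 10⁻²⁰ / 4.18 × 10⁻¹⁰⁵ = 5.74 × 10⁸⁴

5.74 × 10⁸⁴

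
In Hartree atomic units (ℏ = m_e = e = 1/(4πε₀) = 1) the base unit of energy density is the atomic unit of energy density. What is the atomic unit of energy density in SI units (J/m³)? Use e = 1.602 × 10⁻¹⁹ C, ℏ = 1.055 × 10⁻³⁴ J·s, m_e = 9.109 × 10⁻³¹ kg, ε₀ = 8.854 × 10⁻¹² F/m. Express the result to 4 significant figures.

2.929 × 10¹³ J/m³

u_au = E_h/a₀³ = m_e⁴e¹⁰/((4πε₀)⁵ℏ⁸)
E_h = 4.354 × 10⁻¹⁸ J
a₀ = 5.297 × 10⁻¹¹ m
E_h/a₀³ = 2.929 × 10¹³ J/m³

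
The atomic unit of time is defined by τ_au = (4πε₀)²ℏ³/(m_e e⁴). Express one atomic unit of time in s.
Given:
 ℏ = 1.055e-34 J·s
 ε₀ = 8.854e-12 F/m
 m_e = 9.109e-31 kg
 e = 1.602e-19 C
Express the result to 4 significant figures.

2.423e-17 s

τ_au = (4πε₀)²ℏ³/(m_e e⁴)
E_h = 4.354e-18 J
ℏ/E_h = 2.423e-17 s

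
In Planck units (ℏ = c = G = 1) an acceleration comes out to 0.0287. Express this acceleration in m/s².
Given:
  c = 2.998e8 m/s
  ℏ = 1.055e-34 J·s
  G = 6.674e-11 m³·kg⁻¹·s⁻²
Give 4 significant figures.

1.596e50 m/s²

One Planck acceleration: a_P = √(c⁷/(ℏG)) = 5.560e51 m/s².
0.0287 × 5.560e51 m/s² = 1.596e50 m/s²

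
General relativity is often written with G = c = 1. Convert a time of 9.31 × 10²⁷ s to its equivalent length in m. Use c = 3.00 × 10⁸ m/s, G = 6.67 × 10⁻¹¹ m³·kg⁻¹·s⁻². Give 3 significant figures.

Time → length via c.
9.31 × 10²⁷ s × (c) = 2.79 × 10³⁶ m

2.79 × 10³⁶ m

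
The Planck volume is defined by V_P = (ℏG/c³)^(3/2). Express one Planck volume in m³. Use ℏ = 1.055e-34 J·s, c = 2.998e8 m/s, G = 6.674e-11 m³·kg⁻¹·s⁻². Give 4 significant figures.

V_P = (ℏG/c³)^(3/2)
  = √(1.784e-209)
  = 4.224e-105 m³

4.224e-105 m³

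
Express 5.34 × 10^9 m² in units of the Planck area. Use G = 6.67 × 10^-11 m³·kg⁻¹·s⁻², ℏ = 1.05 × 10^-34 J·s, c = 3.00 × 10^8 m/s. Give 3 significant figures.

2.06 × 10^79

Planck area: A_P = ℏG/c³ = 2.59 × 10^-70 m².
5.34 × 10^9 / 2.59 × 10^-70 = 2.06 × 10^79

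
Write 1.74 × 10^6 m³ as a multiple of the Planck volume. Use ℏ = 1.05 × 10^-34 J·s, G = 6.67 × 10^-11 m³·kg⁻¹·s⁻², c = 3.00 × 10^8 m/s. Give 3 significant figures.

Planck volume: V_P = (ℏG/c³)^(3/2) = 4.18 × 10^-105 m³.
1.74 × 10^6 / 4.18 × 10^-105 = 4.17 × 10^110

4.17 × 10^110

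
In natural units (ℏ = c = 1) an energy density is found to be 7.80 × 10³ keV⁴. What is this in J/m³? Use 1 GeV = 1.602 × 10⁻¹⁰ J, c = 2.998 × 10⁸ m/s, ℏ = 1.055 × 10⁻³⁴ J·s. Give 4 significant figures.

1.624 × 10¹⁷ J/m³

[E]/[L]³ = [E]⁴/(ℏc)³; restore (ℏc)⁻³.
1 GeV⁴ → 1/(ℏc)³ × (1 GeV in J)⁴ = 2.082 × 10³⁷ J/m³.
Convert the energy scale: 7.80 × 10³ keV⁴ = 7.80 × 10⁻²¹ GeV⁴.
Result: 7.80 × 10⁻²¹ × 2.082 × 10³⁷ = 1.624 × 10¹⁷ J/m³.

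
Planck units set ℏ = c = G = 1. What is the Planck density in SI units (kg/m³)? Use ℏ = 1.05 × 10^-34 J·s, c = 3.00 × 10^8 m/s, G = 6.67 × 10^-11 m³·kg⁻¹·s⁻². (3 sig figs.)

5.20 × 10^96 kg/m³

From ℏ = c = G = 1 the density scale is ρ_P = c⁵/(ℏG²).
  = 2.43 × 10^42 / 4.67 × 10^-55
  = 5.20 × 10^96 kg/m³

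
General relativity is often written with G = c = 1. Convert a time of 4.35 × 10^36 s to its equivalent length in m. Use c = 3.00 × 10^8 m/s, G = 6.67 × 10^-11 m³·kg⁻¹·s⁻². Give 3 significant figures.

1.31 × 10^45 m

Time → length via c.
4.35 × 10^36 s × (c) = 1.31 × 10^45 m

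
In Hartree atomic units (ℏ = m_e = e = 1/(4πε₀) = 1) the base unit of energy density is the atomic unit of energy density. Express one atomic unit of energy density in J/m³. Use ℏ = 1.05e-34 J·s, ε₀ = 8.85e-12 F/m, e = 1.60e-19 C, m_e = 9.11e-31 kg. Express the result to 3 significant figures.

u_au = E_h/a₀³ = m_e⁴e¹⁰/((4πε₀)⁵ℏ⁸)
E_h = 4.38e-18 J
a₀ = 5.26e-11 m
E_h/a₀³ = 3.01e13 J/m³

3.01e13 J/m³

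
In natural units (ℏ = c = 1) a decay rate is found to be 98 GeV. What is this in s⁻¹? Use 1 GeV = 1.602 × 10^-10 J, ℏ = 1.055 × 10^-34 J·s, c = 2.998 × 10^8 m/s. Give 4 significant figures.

A rate is [E]/ℏ; divide by ℏ.
1 GeV → 1/ℏ × (1 GeV in J) = 1.518 × 10^24 s⁻¹.
Result: 98 × 1.518 × 10^24 = 1.488 × 10^26 s⁻¹.

1.488 × 10^26 s⁻¹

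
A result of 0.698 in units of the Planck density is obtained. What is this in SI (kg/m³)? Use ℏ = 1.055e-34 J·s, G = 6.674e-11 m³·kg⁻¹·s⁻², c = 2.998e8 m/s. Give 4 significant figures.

3.597e96 kg/m³

One Planck density: ρ_P = c⁵/(ℏG²) = 5.154e96 kg/m³.
0.698 × 5.154e96 kg/m³ = 3.597e96 kg/m³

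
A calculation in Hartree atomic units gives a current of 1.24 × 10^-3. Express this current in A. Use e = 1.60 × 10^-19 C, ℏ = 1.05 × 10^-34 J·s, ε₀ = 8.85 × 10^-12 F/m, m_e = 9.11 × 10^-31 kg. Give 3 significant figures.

One atomic unit of electric current: I_au = e E_h/ℏ = m_e e⁵/((4πε₀)²ℏ³) = 6.67 × 10^-3 A.
1.24 × 10^-3 × 6.67 × 10^-3 A = 8.27 × 10^-6 A

8.27 × 10^-6 A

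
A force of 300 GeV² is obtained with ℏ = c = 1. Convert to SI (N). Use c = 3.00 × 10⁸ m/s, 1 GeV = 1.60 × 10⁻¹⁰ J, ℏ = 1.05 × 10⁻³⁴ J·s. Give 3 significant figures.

2.44 × 10⁸ N

Force is [E]/[L] = [E]²/(ℏc); restore (ℏc)⁻¹.
1 GeV² → 1/(ℏc) × (1 GeV in J)² = 8.13 × 10⁵ N.
Result: 300 × 8.13 × 10⁵ = 2.44 × 10⁸ N.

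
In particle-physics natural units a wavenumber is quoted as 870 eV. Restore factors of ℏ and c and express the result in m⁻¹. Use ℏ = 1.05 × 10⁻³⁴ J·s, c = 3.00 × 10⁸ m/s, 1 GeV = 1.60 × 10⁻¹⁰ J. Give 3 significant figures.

Inverse length is [E]/(ℏc).
1 GeV → 1/(ℏc) × (1 GeV in J) = 5.08 × 10¹⁵ m⁻¹.
Convert the energy scale: 870 eV = 8.70 × 10⁻⁷ GeV.
Result: 8.70 × 10⁻⁷ × 5.08 × 10¹⁵ = 4.42 × 10⁹ m⁻¹.

4.42 × 10⁹ m⁻¹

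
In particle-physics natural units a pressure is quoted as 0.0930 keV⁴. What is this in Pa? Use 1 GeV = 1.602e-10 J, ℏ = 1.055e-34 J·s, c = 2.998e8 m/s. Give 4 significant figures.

1.936e12 Pa

Pressure is [E]/[L]³ = [E]⁴/(ℏc)³.
1 GeV⁴ → 1/(ℏc)³ × (1 GeV in J)⁴ = 2.082e37 Pa.
Convert the energy scale: 0.0930 keV⁴ = 9.30e-26 GeV⁴.
Result: 9.30e-26 × 2.082e37 = 1.936e12 Pa.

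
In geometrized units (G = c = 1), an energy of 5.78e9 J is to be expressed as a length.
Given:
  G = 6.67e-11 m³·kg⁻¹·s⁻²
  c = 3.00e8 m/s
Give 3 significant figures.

Energy → length via G/c⁴.
5.78e9 J × (G/c⁴) = 4.76e-35 m

4.76e-35 m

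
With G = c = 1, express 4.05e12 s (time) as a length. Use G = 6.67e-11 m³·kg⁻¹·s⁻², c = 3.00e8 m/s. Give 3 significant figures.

Time → length via c.
4.05e12 s × (c) = 1.22e21 m

1.22e21 m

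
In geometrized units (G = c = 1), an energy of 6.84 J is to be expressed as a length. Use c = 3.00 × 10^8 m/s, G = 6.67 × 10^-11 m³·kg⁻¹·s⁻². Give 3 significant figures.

Energy → length via G/c⁴.
6.84 J × (G/c⁴) = 5.63 × 10^-44 m

5.63 × 10^-44 m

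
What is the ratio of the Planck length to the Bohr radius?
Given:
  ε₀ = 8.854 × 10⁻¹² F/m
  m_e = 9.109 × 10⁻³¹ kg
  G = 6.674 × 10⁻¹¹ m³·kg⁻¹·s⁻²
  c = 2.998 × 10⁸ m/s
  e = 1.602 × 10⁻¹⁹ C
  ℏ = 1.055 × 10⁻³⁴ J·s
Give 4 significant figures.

Planck length: ℓ_P = √(ℏG/c³) = 1.616 × 10⁻³⁵ m
Bohr radius: a₀ = 4πε₀ℏ²/(m_e e²) = 5.297 × 10⁻¹¹ m
ratio = 1.616 × 10⁻³⁵ / 5.297 × 10⁻¹¹ = 3.051 × 10⁻²⁵

3.051 × 10⁻²⁵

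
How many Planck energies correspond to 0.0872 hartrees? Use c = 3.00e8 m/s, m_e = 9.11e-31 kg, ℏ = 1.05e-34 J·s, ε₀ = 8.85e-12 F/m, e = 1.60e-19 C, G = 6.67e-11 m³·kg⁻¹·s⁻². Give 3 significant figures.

hartree: E_h = m_e e⁴/(4πε₀ℏ)² = 4.38e-18 J
Planck energy: E_P = √(ℏc⁵/G) = 1.96e9 J
0.0872 × 4.38e-18 / 1.96e9 = 1.95e-28

1.95e-28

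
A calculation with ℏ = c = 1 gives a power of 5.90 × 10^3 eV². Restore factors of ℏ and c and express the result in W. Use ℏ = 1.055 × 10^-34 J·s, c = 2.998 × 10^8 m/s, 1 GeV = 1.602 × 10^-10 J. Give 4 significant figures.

1.435 W

Power is [E]/[T] = [E]²/ℏ.
1 GeV² → 1/ℏ × (1 GeV in J)² = 2.433 × 10^14 W.
Convert the energy scale: 5.90 × 10^3 eV² = 5.90 × 10^-15 GeV².
Result: 5.90 × 10^-15 × 2.433 × 10^14 = 1.435 W.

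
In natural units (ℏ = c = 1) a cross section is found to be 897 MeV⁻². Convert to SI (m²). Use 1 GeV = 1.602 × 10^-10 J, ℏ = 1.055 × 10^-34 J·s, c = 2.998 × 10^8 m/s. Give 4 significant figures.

Area is [L]² = [E]⁻²·(ℏc)²; restore (ℏc)².
1 GeV⁻² → (ℏc)² × (1 GeV in J)⁻² = 3.898 × 10^-32 m².
Convert the energy scale: 897 MeV⁻² = 8.97 × 10^8 GeV⁻².
Result: 8.97 × 10^8 × 3.898 × 10^-32 = 3.497 × 10^-23 m².

3.497 × 10^-23 m²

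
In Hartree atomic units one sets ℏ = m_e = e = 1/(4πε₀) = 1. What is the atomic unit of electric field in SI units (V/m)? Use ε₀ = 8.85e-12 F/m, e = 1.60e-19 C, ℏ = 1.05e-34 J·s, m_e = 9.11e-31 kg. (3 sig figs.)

5.20e11 V/m

E_au = E_h/(e a₀) = m_e²e⁵/((4πε₀)³ℏ⁴)
E_h = 4.38e-18 J
a₀ = 5.26e-11 m
E_h/(e·a₀) = 5.20e11 V/m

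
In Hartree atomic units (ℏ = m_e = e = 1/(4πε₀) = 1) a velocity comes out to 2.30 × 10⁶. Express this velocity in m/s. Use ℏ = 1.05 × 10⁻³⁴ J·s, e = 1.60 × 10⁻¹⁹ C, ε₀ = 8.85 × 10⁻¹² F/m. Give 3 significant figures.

5.04 × 10¹² m/s

One atomic unit of velocity: v_au = e²/(4πε₀ℏ) = 2.19 × 10⁶ m/s.
2.30 × 10⁶ × 2.19 × 10⁶ m/s = 5.04 × 10¹² m/s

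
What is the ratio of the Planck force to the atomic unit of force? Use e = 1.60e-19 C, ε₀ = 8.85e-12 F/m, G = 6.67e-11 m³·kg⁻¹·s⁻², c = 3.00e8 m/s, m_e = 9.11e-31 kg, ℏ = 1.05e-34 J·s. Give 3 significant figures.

Planck force: F_P = c⁴/G = 1.21e44 N
atomic unit of force: F_au = E_h/a₀ = m_e²e⁶/((4πε₀)³ℏ⁴) = 8.33e-8 N
ratio = 1.21e44 / 8.33e-8 = 1.46e51

1.46e51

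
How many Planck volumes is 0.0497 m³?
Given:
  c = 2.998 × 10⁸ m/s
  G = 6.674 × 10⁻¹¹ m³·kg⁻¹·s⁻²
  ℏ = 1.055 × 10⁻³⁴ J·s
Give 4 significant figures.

Planck volume: V_P = (ℏG/c³)^(3/2) = 4.224 × 10⁻¹⁰⁵ m³.
0.0497 / 4.224 × 10⁻¹⁰⁵ = 1.177 × 10¹⁰³

1.177 × 10¹⁰³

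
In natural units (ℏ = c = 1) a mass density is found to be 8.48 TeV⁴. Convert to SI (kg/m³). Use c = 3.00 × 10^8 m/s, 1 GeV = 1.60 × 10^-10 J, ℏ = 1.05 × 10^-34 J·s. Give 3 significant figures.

Mass density is [E]/(c²[L]³) = [E]⁴/(ℏ³c⁵).
1 GeV⁴ → 1/(ℏ³c⁵) × (1 GeV in J)⁴ = 2.33 × 10^20 kg/m³.
Convert the energy scale: 8.48 TeV⁴ = 8.48 × 10^12 GeV⁴.
Result: 8.48 × 10^12 × 2.33 × 10^20 = 1.98 × 10^33 kg/m³.

1.98 × 10^33 kg/m³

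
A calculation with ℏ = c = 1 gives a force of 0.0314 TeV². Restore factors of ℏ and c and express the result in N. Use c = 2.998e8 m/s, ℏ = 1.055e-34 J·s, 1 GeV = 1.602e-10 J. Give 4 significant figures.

2.548e10 N

Force is [E]/[L] = [E]²/(ℏc); restore (ℏc)⁻¹.
1 GeV² → 1/(ℏc) × (1 GeV in J)² = 8.114e5 N.
Convert the energy scale: 0.0314 TeV² = 3.14e4 GeV².
Result: 3.14e4 × 8.114e5 = 2.548e10 N.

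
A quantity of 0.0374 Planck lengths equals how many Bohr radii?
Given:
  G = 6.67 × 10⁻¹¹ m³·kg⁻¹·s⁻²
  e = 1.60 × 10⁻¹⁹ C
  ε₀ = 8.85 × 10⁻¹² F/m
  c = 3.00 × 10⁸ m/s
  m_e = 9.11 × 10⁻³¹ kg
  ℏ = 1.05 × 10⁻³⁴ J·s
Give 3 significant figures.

Planck length: ℓ_P = √(ℏG/c³) = 1.61 × 10⁻³⁵ m
Bohr radius: a₀ = 4πε₀ℏ²/(m_e e²) = 5.26 × 10⁻¹¹ m
0.0374 × 1.61 × 10⁻³⁵ / 5.26 × 10⁻¹¹ = 1.15 × 10⁻²⁶

1.15 × 10⁻²⁶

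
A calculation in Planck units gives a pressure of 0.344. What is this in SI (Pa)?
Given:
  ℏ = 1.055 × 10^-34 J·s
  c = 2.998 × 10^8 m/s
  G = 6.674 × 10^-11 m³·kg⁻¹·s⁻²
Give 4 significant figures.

1.594 × 10^113 Pa

One Planck pressure: p_P = c⁷/(ℏG²) = 4.632 × 10^113 Pa.
0.344 × 4.632 × 10^113 Pa = 1.594 × 10^113 Pa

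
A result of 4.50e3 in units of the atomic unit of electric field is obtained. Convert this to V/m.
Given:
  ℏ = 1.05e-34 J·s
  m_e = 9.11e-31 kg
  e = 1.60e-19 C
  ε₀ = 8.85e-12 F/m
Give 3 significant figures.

One atomic unit of electric field: E_au = E_h/(e a₀) = m_e²e⁵/((4πε₀)³ℏ⁴) = 5.20e11 V/m.
4.50e3 × 5.20e11 V/m = 2.34e15 V/m

2.34e15 V/m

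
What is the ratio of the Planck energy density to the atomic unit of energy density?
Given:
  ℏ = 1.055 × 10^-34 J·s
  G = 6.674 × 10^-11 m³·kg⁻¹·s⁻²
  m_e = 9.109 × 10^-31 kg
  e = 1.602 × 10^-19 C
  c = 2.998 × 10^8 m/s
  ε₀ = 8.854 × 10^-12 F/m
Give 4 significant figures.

Planck energy density: u_P = c⁷/(ℏG²) = 4.632 × 10^113 J/m³
atomic unit of energy density: u_au = E_h/a₀³ = m_e⁴e¹⁰/((4πε₀)⁵ℏ⁸) = 2.929 × 10^13 J/m³
ratio = 4.632 × 10^113 / 2.929 × 10^13 = 1.581 × 10^100

1.581 × 10^100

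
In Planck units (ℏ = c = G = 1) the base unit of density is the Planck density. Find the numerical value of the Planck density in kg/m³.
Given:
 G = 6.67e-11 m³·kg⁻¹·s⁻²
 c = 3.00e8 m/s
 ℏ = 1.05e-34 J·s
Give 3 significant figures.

5.20e96 kg/m³

ρ_P = c⁵/(ℏG²)
  = 2.43e42 / 4.67e-55
  = 5.20e96 kg/m³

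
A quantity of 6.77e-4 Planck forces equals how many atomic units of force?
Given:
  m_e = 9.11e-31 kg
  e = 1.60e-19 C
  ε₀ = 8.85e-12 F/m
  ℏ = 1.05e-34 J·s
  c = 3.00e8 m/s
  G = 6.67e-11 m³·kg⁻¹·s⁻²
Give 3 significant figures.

Planck force: F_P = c⁴/G = 1.21e44 N
atomic unit of force: F_au = E_h/a₀ = m_e²e⁶/((4πε₀)³ℏ⁴) = 8.33e-8 N
6.77e-4 × 1.21e44 / 8.33e-8 = 9.87e47

9.87e47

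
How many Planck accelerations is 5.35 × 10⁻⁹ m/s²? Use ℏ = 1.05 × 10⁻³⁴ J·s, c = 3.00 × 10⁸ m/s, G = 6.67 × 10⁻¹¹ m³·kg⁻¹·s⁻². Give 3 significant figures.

9.57 × 10⁻⁶¹

Planck acceleration: a_P = √(c⁷/(ℏG)) = 5.59 × 10⁵¹ m/s².
5.35 × 10⁻⁹ / 5.59 × 10⁵¹ = 9.57 × 10⁻⁶¹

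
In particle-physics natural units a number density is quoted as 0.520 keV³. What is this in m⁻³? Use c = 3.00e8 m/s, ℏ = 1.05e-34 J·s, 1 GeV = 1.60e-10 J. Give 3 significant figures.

6.81e28 m⁻³

Number density is [L]⁻³ = [E]³/(ℏc)³.
1 GeV³ → 1/(ℏc)³ × (1 GeV in J)³ = 1.31e47 m⁻³.
Convert the energy scale: 0.520 keV³ = 5.20e-19 GeV³.
Result: 5.20e-19 × 1.31e47 = 6.81e28 m⁻³.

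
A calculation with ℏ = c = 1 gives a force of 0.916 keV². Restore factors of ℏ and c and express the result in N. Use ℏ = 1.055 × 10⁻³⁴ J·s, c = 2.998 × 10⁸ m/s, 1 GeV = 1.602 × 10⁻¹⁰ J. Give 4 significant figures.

Force is [E]/[L] = [E]²/(ℏc); restore (ℏc)⁻¹.
1 GeV² → 1/(ℏc) × (1 GeV in J)² = 8.114 × 10⁵ N.
Convert the energy scale: 0.916 keV² = 9.16 × 10⁻¹³ GeV².
Result: 9.16 × 10⁻¹³ × 8.114 × 10⁵ = 7.433 × 10⁻⁷ N.

7.433 × 10⁻⁷ N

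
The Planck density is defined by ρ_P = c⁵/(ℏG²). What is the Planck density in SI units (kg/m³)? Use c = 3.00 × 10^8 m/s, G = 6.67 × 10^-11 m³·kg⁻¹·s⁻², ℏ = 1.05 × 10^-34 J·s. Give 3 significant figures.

ρ_P = c⁵/(ℏG²)
  = 2.43 × 10^42 / 4.67 × 10^-55
  = 5.20 × 10^96 kg/m³

5.20 × 10^96 kg/m³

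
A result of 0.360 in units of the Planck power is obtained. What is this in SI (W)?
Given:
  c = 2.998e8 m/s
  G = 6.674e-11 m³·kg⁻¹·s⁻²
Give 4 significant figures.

1.306e52 W

One Planck power: P_P = c⁵/G = 3.629e52 W.
0.360 × 3.629e52 W = 1.306e52 W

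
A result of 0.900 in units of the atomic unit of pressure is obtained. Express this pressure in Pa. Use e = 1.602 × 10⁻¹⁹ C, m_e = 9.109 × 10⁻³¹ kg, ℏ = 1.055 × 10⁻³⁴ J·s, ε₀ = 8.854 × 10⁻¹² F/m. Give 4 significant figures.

2.636 × 10¹³ Pa

One atomic unit of pressure: P_au = E_h/a₀³ = m_e⁴e¹⁰/((4πε₀)⁵ℏ⁸) = 2.929 × 10¹³ Pa.
0.900 × 2.929 × 10¹³ Pa = 2.636 × 10¹³ Pa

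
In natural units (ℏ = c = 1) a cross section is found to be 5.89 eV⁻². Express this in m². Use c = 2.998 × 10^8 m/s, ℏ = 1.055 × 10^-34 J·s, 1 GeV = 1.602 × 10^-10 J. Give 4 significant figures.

Area is [L]² = [E]⁻²·(ℏc)²; restore (ℏc)².
1 GeV⁻² → (ℏc)² × (1 GeV in J)⁻² = 3.898 × 10^-32 m².
Convert the energy scale: 5.89 eV⁻² = 5.89 × 10^18 GeV⁻².
Result: 5.89 × 10^18 × 3.898 × 10^-32 = 2.296 × 10^-13 m².

2.296 × 10^-13 m²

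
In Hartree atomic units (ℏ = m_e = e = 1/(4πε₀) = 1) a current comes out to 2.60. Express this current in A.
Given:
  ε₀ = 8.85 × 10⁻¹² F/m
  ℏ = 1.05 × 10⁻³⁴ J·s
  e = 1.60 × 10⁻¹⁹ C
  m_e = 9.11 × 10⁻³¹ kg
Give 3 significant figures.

One atomic unit of electric current: I_au = e E_h/ℏ = m_e e⁵/((4πε₀)²ℏ³) = 6.67 × 10⁻³ A.
2.60 × 6.67 × 10⁻³ A = 0.0173 A

0.0173 A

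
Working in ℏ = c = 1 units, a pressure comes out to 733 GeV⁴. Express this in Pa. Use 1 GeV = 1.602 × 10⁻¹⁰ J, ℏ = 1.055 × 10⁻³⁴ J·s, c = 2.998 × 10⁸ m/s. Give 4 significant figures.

1.526 × 10⁴⁰ Pa

Pressure is [E]/[L]³ = [E]⁴/(ℏc)³.
1 GeV⁴ → 1/(ℏc)³ × (1 GeV in J)⁴ = 2.082 × 10³⁷ Pa.
Result: 733 × 2.082 × 10³⁷ = 1.526 × 10⁴⁰ Pa.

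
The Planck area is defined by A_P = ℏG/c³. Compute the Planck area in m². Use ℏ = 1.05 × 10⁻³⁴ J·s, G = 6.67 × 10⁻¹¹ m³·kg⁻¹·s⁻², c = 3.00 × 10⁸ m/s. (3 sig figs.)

2.59 × 10⁻⁷⁰ m²

A_P = ℏG/c³
  = 7.00 × 10⁻⁴⁵ / 2.70 × 10²⁵
  = 2.59 × 10⁻⁷⁰ m²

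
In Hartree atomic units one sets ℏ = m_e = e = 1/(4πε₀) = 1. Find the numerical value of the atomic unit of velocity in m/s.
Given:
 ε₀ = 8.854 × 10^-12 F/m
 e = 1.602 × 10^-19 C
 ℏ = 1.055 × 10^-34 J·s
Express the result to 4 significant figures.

2.186 × 10^6 m/s

v_au = e²/(4πε₀ℏ)
  = 2.566 × 10^-38 / 1.174 × 10^-44
  = 2.186 × 10^6 m/s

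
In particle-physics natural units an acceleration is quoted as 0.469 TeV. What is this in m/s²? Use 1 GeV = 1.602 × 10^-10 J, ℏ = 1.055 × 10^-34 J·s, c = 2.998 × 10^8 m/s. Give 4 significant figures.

Acceleration is [L]/[T]² = c·[E]/ℏ.
1 GeV → c/ℏ × (1 GeV in J) = 4.552 × 10^32 m/s².
Convert the energy scale: 0.469 TeV = 469 GeV.
Result: 469 × 4.552 × 10^32 = 2.135 × 10^35 m/s².

2.135 × 10^35 m/s²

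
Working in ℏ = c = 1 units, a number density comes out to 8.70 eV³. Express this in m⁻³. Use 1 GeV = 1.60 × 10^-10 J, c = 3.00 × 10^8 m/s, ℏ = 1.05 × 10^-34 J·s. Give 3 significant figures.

Number density is [L]⁻³ = [E]³/(ℏc)³.
1 GeV³ → 1/(ℏc)³ × (1 GeV in J)³ = 1.31 × 10^47 m⁻³.
Convert the energy scale: 8.70 eV³ = 8.70 × 10^-27 GeV³.
Result: 8.70 × 10^-27 × 1.31 × 10^47 = 1.14 × 10^21 m⁻³.

1.14 × 10^21 m⁻³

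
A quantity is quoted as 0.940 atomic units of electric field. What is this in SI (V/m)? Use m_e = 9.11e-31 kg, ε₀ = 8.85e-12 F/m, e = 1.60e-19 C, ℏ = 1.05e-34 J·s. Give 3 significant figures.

One atomic unit of electric field: E_au = E_h/(e a₀) = m_e²e⁵/((4πε₀)³ℏ⁴) = 5.20e11 V/m.
0.940 × 5.20e11 V/m = 4.89e11 V/m

4.89e11 V/m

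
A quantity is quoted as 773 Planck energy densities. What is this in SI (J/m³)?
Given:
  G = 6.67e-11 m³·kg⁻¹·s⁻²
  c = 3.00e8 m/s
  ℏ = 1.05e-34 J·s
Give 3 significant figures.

3.62e116 J/m³

One Planck energy density: u_P = c⁷/(ℏG²) = 4.68e113 J/m³.
773 × 4.68e113 J/m³ = 3.62e116 J/m³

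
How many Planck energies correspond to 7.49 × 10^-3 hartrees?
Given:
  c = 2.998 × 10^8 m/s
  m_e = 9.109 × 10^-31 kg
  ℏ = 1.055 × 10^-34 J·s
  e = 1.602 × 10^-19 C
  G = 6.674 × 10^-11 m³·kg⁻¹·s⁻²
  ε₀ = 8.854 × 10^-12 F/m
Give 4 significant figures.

hartree: E_h = m_e e⁴/(4πε₀ℏ)² = 4.354 × 10^-18 J
Planck energy: E_P = √(ℏc⁵/G) = 1.957 × 10^9 J
7.49 × 10^-3 × 4.354 × 10^-18 / 1.957 × 10^9 = 1.667 × 10^-29

1.667 × 10^-29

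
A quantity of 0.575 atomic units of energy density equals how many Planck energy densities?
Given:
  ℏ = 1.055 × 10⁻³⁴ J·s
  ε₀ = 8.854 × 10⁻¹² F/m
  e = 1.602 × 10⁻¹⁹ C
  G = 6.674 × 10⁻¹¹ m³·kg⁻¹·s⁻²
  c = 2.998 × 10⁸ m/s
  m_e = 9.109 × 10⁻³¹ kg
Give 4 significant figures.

3.636 × 10⁻¹⁰¹

atomic unit of energy density: u_au = E_h/a₀³ = m_e⁴e¹⁰/((4πε₀)⁵ℏ⁸) = 2.929 × 10¹³ J/m³
Planck energy density: u_P = c⁷/(ℏG²) = 4.632 × 10¹¹³ J/m³
0.575 × 2.929 × 10¹³ / 4.632 × 10¹¹³ = 3.636 × 10⁻¹⁰¹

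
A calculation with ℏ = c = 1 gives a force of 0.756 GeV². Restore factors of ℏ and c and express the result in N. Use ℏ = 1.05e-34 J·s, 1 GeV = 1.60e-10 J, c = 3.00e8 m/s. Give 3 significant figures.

Force is [E]/[L] = [E]²/(ℏc); restore (ℏc)⁻¹.
1 GeV² → 1/(ℏc) × (1 GeV in J)² = 8.13e5 N.
Result: 0.756 × 8.13e5 = 6.14e5 N.

6.14e5 N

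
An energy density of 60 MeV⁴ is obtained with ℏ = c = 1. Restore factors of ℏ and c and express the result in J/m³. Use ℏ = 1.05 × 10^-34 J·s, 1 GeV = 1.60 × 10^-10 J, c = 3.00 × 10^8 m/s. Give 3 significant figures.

1.26 × 10^27 J/m³

[E]/[L]³ = [E]⁴/(ℏc)³; restore (ℏc)⁻³.
1 GeV⁴ → 1/(ℏc)³ × (1 GeV in J)⁴ = 2.10 × 10^37 J/m³.
Convert the energy scale: 60 MeV⁴ = 6.00 × 10^-11 GeV⁴.
Result: 6.00 × 10^-11 × 2.10 × 10^37 = 1.26 × 10^27 J/m³.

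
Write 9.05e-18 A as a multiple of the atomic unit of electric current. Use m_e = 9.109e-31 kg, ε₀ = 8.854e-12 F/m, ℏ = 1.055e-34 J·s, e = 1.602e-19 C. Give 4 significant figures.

atomic unit of electric current: I_au = e E_h/ℏ = m_e e⁵/((4πε₀)²ℏ³) = 6.612e-3 A.
9.05e-18 / 6.612e-3 = 1.369e-15

1.369e-15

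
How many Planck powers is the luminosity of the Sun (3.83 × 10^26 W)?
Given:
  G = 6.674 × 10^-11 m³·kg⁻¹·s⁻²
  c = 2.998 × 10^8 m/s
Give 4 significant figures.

Planck power: P_P = c⁵/G = 3.629 × 10^52 W.
3.83 × 10^26 / 3.629 × 10^52 = 1.055 × 10^-26

1.055 × 10^-26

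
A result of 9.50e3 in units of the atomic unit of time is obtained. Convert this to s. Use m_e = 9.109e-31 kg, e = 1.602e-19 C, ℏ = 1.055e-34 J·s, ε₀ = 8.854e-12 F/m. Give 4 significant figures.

One atomic unit of time: τ_au = (4πε₀)²ℏ³/(m_e e⁴) = 2.423e-17 s.
9.50e3 × 2.423e-17 s = 2.302e-13 s

2.302e-13 s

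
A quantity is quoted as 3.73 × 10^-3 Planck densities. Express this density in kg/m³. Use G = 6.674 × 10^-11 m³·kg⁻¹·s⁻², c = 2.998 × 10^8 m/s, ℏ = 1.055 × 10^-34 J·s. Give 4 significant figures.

One Planck density: ρ_P = c⁵/(ℏG²) = 5.154 × 10^96 kg/m³.
3.73 × 10^-3 × 5.154 × 10^96 kg/m³ = 1.922 × 10^94 kg/m³

1.922 × 10^94 kg/m³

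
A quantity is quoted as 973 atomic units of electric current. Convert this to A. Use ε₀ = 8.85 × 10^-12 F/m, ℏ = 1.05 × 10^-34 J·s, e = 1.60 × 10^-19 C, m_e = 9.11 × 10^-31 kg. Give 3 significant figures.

One atomic unit of electric current: I_au = e E_h/ℏ = m_e e⁵/((4πε₀)²ℏ³) = 6.67 × 10^-3 A.
973 × 6.67 × 10^-3 A = 6.49 A

6.49 A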